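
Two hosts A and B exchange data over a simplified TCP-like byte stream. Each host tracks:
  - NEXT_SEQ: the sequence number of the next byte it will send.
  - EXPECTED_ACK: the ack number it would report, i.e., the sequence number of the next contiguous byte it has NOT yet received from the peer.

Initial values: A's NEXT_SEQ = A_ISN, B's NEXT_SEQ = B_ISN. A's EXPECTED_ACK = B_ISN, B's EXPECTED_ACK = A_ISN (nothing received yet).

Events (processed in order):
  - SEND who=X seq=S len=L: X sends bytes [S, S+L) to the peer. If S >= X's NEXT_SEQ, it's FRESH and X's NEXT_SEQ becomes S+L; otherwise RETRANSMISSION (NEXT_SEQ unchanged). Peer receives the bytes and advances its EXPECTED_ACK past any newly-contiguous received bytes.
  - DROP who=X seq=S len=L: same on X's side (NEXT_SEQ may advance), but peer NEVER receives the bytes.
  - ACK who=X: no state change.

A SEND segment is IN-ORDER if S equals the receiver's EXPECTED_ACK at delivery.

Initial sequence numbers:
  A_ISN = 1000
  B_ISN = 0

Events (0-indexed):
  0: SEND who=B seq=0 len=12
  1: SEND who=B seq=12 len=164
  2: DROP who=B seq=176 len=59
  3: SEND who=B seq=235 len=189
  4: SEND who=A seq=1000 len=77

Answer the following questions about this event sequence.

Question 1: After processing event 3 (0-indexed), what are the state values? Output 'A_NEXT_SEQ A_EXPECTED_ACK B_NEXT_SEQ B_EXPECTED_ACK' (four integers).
After event 0: A_seq=1000 A_ack=12 B_seq=12 B_ack=1000
After event 1: A_seq=1000 A_ack=176 B_seq=176 B_ack=1000
After event 2: A_seq=1000 A_ack=176 B_seq=235 B_ack=1000
After event 3: A_seq=1000 A_ack=176 B_seq=424 B_ack=1000

1000 176 424 1000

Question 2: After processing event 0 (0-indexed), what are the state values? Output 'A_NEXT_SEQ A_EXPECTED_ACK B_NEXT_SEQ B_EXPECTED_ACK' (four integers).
After event 0: A_seq=1000 A_ack=12 B_seq=12 B_ack=1000

1000 12 12 1000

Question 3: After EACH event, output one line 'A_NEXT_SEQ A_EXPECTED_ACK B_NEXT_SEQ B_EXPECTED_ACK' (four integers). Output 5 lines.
1000 12 12 1000
1000 176 176 1000
1000 176 235 1000
1000 176 424 1000
1077 176 424 1077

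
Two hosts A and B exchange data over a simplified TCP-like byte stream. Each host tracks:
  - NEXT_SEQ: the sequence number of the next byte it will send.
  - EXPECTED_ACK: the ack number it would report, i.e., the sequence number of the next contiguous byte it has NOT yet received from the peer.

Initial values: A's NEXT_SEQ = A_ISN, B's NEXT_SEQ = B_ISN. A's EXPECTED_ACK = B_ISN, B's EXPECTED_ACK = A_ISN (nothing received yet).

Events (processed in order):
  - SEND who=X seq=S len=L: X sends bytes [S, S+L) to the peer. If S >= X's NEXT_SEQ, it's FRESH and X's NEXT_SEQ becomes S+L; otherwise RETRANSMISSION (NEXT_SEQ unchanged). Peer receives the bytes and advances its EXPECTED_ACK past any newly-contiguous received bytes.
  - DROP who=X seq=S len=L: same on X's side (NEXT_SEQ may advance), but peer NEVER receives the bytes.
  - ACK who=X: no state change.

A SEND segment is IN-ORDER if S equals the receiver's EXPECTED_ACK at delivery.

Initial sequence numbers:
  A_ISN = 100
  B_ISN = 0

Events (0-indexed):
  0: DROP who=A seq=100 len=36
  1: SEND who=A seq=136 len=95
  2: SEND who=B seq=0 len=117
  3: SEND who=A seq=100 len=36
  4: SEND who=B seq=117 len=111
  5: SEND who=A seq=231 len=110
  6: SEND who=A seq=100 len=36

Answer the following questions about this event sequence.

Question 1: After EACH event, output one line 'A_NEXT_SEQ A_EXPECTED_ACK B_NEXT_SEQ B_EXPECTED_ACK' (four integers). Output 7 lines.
136 0 0 100
231 0 0 100
231 117 117 100
231 117 117 231
231 228 228 231
341 228 228 341
341 228 228 341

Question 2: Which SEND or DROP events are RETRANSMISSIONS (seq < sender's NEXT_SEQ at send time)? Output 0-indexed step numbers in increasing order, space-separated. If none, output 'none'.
Answer: 3 6

Derivation:
Step 0: DROP seq=100 -> fresh
Step 1: SEND seq=136 -> fresh
Step 2: SEND seq=0 -> fresh
Step 3: SEND seq=100 -> retransmit
Step 4: SEND seq=117 -> fresh
Step 5: SEND seq=231 -> fresh
Step 6: SEND seq=100 -> retransmit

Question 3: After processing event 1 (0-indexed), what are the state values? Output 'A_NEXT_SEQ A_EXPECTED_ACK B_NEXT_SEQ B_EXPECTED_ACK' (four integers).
After event 0: A_seq=136 A_ack=0 B_seq=0 B_ack=100
After event 1: A_seq=231 A_ack=0 B_seq=0 B_ack=100

231 0 0 100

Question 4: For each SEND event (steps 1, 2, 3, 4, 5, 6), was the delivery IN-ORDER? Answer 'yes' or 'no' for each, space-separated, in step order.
Step 1: SEND seq=136 -> out-of-order
Step 2: SEND seq=0 -> in-order
Step 3: SEND seq=100 -> in-order
Step 4: SEND seq=117 -> in-order
Step 5: SEND seq=231 -> in-order
Step 6: SEND seq=100 -> out-of-order

Answer: no yes yes yes yes no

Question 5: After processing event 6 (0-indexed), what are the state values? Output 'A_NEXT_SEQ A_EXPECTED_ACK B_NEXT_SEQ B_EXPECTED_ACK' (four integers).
After event 0: A_seq=136 A_ack=0 B_seq=0 B_ack=100
After event 1: A_seq=231 A_ack=0 B_seq=0 B_ack=100
After event 2: A_seq=231 A_ack=117 B_seq=117 B_ack=100
After event 3: A_seq=231 A_ack=117 B_seq=117 B_ack=231
After event 4: A_seq=231 A_ack=228 B_seq=228 B_ack=231
After event 5: A_seq=341 A_ack=228 B_seq=228 B_ack=341
After event 6: A_seq=341 A_ack=228 B_seq=228 B_ack=341

341 228 228 341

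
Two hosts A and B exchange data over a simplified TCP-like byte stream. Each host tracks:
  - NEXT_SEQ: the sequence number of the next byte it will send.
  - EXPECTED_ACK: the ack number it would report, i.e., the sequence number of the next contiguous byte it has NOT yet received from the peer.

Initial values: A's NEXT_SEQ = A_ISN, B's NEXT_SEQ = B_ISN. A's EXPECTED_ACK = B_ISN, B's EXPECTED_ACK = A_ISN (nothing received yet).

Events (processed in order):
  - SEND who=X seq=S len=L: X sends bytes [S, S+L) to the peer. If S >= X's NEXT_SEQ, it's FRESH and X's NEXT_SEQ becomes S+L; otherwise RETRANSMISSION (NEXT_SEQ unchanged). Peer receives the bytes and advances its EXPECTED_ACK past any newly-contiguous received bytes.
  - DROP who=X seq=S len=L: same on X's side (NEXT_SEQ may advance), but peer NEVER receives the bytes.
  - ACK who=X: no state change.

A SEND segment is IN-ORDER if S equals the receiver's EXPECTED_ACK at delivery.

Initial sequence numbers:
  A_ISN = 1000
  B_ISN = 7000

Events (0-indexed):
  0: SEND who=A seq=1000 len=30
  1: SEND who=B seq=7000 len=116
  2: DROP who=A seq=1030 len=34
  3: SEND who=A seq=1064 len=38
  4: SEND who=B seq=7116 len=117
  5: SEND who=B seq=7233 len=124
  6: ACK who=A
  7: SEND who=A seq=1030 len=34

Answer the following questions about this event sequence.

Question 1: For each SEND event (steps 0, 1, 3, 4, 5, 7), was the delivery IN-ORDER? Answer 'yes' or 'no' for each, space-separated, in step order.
Answer: yes yes no yes yes yes

Derivation:
Step 0: SEND seq=1000 -> in-order
Step 1: SEND seq=7000 -> in-order
Step 3: SEND seq=1064 -> out-of-order
Step 4: SEND seq=7116 -> in-order
Step 5: SEND seq=7233 -> in-order
Step 7: SEND seq=1030 -> in-order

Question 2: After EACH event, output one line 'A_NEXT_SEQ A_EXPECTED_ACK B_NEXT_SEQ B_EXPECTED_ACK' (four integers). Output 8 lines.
1030 7000 7000 1030
1030 7116 7116 1030
1064 7116 7116 1030
1102 7116 7116 1030
1102 7233 7233 1030
1102 7357 7357 1030
1102 7357 7357 1030
1102 7357 7357 1102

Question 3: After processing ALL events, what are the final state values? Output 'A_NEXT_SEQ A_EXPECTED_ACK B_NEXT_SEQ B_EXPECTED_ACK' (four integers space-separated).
Answer: 1102 7357 7357 1102

Derivation:
After event 0: A_seq=1030 A_ack=7000 B_seq=7000 B_ack=1030
After event 1: A_seq=1030 A_ack=7116 B_seq=7116 B_ack=1030
After event 2: A_seq=1064 A_ack=7116 B_seq=7116 B_ack=1030
After event 3: A_seq=1102 A_ack=7116 B_seq=7116 B_ack=1030
After event 4: A_seq=1102 A_ack=7233 B_seq=7233 B_ack=1030
After event 5: A_seq=1102 A_ack=7357 B_seq=7357 B_ack=1030
After event 6: A_seq=1102 A_ack=7357 B_seq=7357 B_ack=1030
After event 7: A_seq=1102 A_ack=7357 B_seq=7357 B_ack=1102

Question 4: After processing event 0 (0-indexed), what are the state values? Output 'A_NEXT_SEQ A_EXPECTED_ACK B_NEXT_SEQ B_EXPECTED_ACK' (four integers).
After event 0: A_seq=1030 A_ack=7000 B_seq=7000 B_ack=1030

1030 7000 7000 1030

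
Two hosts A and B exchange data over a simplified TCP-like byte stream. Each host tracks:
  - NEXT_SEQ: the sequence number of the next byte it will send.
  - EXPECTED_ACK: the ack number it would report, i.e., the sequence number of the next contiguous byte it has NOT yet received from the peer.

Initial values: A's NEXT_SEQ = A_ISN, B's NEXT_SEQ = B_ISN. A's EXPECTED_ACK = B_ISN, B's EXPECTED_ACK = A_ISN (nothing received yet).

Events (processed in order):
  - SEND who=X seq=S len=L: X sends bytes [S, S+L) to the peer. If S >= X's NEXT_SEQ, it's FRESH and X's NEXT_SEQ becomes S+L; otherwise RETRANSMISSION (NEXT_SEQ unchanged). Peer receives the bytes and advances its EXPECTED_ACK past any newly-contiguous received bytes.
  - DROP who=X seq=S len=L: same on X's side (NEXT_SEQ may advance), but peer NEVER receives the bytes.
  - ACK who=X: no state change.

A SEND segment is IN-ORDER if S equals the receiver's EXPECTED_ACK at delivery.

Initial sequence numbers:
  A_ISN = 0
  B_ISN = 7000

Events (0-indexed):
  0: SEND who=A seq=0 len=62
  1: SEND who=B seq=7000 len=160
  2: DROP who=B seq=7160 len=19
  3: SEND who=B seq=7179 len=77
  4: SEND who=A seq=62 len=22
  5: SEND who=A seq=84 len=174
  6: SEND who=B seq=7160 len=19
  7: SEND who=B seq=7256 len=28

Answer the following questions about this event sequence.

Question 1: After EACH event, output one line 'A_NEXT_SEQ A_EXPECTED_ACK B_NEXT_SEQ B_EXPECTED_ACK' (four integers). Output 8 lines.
62 7000 7000 62
62 7160 7160 62
62 7160 7179 62
62 7160 7256 62
84 7160 7256 84
258 7160 7256 258
258 7256 7256 258
258 7284 7284 258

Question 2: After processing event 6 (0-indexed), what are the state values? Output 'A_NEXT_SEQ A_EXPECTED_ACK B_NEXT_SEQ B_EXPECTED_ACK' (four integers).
After event 0: A_seq=62 A_ack=7000 B_seq=7000 B_ack=62
After event 1: A_seq=62 A_ack=7160 B_seq=7160 B_ack=62
After event 2: A_seq=62 A_ack=7160 B_seq=7179 B_ack=62
After event 3: A_seq=62 A_ack=7160 B_seq=7256 B_ack=62
After event 4: A_seq=84 A_ack=7160 B_seq=7256 B_ack=84
After event 5: A_seq=258 A_ack=7160 B_seq=7256 B_ack=258
After event 6: A_seq=258 A_ack=7256 B_seq=7256 B_ack=258

258 7256 7256 258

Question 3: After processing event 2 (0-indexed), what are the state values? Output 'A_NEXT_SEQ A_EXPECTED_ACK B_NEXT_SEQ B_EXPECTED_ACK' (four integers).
After event 0: A_seq=62 A_ack=7000 B_seq=7000 B_ack=62
After event 1: A_seq=62 A_ack=7160 B_seq=7160 B_ack=62
After event 2: A_seq=62 A_ack=7160 B_seq=7179 B_ack=62

62 7160 7179 62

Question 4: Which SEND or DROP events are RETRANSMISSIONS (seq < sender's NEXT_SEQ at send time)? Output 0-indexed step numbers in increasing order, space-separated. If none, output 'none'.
Step 0: SEND seq=0 -> fresh
Step 1: SEND seq=7000 -> fresh
Step 2: DROP seq=7160 -> fresh
Step 3: SEND seq=7179 -> fresh
Step 4: SEND seq=62 -> fresh
Step 5: SEND seq=84 -> fresh
Step 6: SEND seq=7160 -> retransmit
Step 7: SEND seq=7256 -> fresh

Answer: 6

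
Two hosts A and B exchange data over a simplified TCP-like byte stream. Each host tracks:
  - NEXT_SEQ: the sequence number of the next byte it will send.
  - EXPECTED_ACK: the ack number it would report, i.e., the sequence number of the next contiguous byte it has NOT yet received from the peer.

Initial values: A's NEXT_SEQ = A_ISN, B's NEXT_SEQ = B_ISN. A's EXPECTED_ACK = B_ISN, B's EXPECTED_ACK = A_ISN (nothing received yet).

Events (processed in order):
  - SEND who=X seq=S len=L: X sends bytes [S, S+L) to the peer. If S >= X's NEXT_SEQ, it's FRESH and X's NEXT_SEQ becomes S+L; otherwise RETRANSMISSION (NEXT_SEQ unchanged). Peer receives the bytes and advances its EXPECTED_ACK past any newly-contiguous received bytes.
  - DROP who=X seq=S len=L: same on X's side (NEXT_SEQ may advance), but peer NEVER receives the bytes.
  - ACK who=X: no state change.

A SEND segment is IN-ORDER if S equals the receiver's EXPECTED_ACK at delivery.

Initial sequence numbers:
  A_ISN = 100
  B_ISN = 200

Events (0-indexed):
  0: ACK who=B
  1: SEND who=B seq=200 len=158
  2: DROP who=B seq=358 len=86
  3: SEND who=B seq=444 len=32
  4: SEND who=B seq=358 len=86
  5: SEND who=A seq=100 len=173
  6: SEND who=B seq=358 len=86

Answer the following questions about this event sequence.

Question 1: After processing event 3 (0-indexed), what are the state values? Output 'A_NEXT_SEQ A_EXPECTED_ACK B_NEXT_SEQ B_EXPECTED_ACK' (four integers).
After event 0: A_seq=100 A_ack=200 B_seq=200 B_ack=100
After event 1: A_seq=100 A_ack=358 B_seq=358 B_ack=100
After event 2: A_seq=100 A_ack=358 B_seq=444 B_ack=100
After event 3: A_seq=100 A_ack=358 B_seq=476 B_ack=100

100 358 476 100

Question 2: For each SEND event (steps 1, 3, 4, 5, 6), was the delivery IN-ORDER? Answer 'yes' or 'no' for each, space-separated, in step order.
Answer: yes no yes yes no

Derivation:
Step 1: SEND seq=200 -> in-order
Step 3: SEND seq=444 -> out-of-order
Step 4: SEND seq=358 -> in-order
Step 5: SEND seq=100 -> in-order
Step 6: SEND seq=358 -> out-of-order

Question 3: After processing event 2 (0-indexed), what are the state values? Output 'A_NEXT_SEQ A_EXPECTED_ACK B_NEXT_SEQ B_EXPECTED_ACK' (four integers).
After event 0: A_seq=100 A_ack=200 B_seq=200 B_ack=100
After event 1: A_seq=100 A_ack=358 B_seq=358 B_ack=100
After event 2: A_seq=100 A_ack=358 B_seq=444 B_ack=100

100 358 444 100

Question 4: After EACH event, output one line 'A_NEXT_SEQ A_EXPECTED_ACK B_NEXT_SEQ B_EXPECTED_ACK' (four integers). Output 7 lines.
100 200 200 100
100 358 358 100
100 358 444 100
100 358 476 100
100 476 476 100
273 476 476 273
273 476 476 273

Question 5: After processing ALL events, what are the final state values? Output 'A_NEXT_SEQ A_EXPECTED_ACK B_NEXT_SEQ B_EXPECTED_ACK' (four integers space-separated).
After event 0: A_seq=100 A_ack=200 B_seq=200 B_ack=100
After event 1: A_seq=100 A_ack=358 B_seq=358 B_ack=100
After event 2: A_seq=100 A_ack=358 B_seq=444 B_ack=100
After event 3: A_seq=100 A_ack=358 B_seq=476 B_ack=100
After event 4: A_seq=100 A_ack=476 B_seq=476 B_ack=100
After event 5: A_seq=273 A_ack=476 B_seq=476 B_ack=273
After event 6: A_seq=273 A_ack=476 B_seq=476 B_ack=273

Answer: 273 476 476 273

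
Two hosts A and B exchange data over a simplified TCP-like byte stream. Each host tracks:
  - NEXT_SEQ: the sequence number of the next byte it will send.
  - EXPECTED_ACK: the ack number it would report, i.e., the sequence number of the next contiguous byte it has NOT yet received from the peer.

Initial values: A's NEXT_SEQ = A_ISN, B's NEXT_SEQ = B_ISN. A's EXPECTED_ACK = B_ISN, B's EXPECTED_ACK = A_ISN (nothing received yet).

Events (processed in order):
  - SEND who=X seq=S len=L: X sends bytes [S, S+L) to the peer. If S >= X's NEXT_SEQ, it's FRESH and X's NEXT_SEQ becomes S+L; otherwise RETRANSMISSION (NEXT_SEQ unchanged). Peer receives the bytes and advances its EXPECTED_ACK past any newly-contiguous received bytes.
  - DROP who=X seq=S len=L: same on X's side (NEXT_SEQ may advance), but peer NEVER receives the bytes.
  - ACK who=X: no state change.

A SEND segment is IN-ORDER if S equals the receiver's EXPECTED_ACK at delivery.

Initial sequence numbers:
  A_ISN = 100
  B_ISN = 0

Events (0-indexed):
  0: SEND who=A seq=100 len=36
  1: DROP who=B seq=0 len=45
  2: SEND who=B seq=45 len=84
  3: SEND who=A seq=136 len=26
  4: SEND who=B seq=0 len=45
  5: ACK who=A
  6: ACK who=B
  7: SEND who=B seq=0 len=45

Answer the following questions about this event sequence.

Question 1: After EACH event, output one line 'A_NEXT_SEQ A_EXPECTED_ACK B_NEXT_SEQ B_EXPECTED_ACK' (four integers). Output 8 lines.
136 0 0 136
136 0 45 136
136 0 129 136
162 0 129 162
162 129 129 162
162 129 129 162
162 129 129 162
162 129 129 162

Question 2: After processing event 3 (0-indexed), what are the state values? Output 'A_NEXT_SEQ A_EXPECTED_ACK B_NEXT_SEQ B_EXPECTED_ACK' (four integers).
After event 0: A_seq=136 A_ack=0 B_seq=0 B_ack=136
After event 1: A_seq=136 A_ack=0 B_seq=45 B_ack=136
After event 2: A_seq=136 A_ack=0 B_seq=129 B_ack=136
After event 3: A_seq=162 A_ack=0 B_seq=129 B_ack=162

162 0 129 162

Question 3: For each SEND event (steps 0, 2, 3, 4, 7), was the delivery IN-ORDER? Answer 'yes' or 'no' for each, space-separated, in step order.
Answer: yes no yes yes no

Derivation:
Step 0: SEND seq=100 -> in-order
Step 2: SEND seq=45 -> out-of-order
Step 3: SEND seq=136 -> in-order
Step 4: SEND seq=0 -> in-order
Step 7: SEND seq=0 -> out-of-order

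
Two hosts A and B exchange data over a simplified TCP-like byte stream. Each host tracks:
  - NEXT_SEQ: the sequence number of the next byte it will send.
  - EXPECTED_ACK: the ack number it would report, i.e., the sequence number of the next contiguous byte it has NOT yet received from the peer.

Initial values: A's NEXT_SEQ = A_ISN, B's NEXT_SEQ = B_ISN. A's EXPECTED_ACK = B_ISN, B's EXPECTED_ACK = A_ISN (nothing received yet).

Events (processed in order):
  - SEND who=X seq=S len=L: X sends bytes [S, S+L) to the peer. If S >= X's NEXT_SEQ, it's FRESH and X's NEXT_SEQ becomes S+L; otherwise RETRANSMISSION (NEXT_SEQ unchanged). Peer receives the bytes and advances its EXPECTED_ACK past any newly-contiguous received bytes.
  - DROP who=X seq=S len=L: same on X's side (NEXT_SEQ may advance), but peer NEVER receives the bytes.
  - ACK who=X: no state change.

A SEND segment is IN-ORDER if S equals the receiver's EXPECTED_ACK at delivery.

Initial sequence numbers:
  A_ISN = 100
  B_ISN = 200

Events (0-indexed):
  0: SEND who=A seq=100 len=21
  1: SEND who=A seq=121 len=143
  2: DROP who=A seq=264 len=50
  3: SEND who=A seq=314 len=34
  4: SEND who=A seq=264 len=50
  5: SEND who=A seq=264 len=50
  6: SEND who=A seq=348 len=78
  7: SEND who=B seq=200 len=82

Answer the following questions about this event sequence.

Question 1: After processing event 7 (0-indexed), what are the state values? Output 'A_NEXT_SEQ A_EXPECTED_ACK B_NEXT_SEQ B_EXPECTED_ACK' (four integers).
After event 0: A_seq=121 A_ack=200 B_seq=200 B_ack=121
After event 1: A_seq=264 A_ack=200 B_seq=200 B_ack=264
After event 2: A_seq=314 A_ack=200 B_seq=200 B_ack=264
After event 3: A_seq=348 A_ack=200 B_seq=200 B_ack=264
After event 4: A_seq=348 A_ack=200 B_seq=200 B_ack=348
After event 5: A_seq=348 A_ack=200 B_seq=200 B_ack=348
After event 6: A_seq=426 A_ack=200 B_seq=200 B_ack=426
After event 7: A_seq=426 A_ack=282 B_seq=282 B_ack=426

426 282 282 426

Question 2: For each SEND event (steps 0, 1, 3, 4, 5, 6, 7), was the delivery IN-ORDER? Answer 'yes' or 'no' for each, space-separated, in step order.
Step 0: SEND seq=100 -> in-order
Step 1: SEND seq=121 -> in-order
Step 3: SEND seq=314 -> out-of-order
Step 4: SEND seq=264 -> in-order
Step 5: SEND seq=264 -> out-of-order
Step 6: SEND seq=348 -> in-order
Step 7: SEND seq=200 -> in-order

Answer: yes yes no yes no yes yes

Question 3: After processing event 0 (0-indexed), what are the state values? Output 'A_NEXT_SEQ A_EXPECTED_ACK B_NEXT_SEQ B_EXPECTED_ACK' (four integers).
After event 0: A_seq=121 A_ack=200 B_seq=200 B_ack=121

121 200 200 121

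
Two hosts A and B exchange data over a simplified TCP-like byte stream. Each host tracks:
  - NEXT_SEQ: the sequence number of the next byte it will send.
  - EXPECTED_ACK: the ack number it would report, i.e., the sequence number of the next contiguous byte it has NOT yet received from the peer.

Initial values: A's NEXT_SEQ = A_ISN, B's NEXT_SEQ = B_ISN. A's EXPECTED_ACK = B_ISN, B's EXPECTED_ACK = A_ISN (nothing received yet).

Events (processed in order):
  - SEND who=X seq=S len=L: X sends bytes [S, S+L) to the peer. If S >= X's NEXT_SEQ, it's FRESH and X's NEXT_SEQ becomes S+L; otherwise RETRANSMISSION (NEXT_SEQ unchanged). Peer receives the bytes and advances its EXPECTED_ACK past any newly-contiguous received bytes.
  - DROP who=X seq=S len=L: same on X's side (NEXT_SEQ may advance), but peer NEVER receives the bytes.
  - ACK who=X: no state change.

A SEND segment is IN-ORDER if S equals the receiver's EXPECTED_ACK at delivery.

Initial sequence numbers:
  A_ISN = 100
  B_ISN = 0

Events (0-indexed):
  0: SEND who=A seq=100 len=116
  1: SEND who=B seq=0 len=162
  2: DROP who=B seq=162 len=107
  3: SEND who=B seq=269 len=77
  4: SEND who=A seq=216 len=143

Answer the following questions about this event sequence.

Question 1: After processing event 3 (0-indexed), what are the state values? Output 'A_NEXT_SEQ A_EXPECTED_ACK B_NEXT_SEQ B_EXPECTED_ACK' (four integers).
After event 0: A_seq=216 A_ack=0 B_seq=0 B_ack=216
After event 1: A_seq=216 A_ack=162 B_seq=162 B_ack=216
After event 2: A_seq=216 A_ack=162 B_seq=269 B_ack=216
After event 3: A_seq=216 A_ack=162 B_seq=346 B_ack=216

216 162 346 216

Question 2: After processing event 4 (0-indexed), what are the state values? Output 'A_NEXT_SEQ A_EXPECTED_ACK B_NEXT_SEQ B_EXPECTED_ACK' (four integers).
After event 0: A_seq=216 A_ack=0 B_seq=0 B_ack=216
After event 1: A_seq=216 A_ack=162 B_seq=162 B_ack=216
After event 2: A_seq=216 A_ack=162 B_seq=269 B_ack=216
After event 3: A_seq=216 A_ack=162 B_seq=346 B_ack=216
After event 4: A_seq=359 A_ack=162 B_seq=346 B_ack=359

359 162 346 359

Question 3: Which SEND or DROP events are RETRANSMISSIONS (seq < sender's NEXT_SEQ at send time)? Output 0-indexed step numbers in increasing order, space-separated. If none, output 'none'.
Answer: none

Derivation:
Step 0: SEND seq=100 -> fresh
Step 1: SEND seq=0 -> fresh
Step 2: DROP seq=162 -> fresh
Step 3: SEND seq=269 -> fresh
Step 4: SEND seq=216 -> fresh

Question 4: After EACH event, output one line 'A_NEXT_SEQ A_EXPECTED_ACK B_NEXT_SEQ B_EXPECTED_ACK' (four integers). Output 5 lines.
216 0 0 216
216 162 162 216
216 162 269 216
216 162 346 216
359 162 346 359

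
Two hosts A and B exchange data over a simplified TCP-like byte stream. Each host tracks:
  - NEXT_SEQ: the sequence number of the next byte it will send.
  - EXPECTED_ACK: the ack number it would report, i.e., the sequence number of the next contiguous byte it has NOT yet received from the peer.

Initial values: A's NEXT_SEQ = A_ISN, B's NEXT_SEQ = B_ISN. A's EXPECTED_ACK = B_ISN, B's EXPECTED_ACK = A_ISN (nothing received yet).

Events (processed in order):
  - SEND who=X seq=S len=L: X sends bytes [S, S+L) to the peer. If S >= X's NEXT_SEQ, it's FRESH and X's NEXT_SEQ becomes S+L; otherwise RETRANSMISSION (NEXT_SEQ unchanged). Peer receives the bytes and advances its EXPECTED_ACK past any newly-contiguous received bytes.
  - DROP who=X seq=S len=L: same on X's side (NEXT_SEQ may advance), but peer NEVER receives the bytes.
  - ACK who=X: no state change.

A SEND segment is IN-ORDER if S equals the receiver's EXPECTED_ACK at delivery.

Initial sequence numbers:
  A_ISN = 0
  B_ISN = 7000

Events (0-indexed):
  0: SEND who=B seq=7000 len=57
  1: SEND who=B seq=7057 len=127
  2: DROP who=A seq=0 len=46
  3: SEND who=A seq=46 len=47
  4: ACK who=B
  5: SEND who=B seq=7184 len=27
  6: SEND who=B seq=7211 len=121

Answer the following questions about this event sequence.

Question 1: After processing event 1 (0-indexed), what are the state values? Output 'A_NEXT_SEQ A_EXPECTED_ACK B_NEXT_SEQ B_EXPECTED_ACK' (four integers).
After event 0: A_seq=0 A_ack=7057 B_seq=7057 B_ack=0
After event 1: A_seq=0 A_ack=7184 B_seq=7184 B_ack=0

0 7184 7184 0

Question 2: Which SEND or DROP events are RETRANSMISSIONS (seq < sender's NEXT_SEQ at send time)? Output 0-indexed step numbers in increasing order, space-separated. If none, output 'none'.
Answer: none

Derivation:
Step 0: SEND seq=7000 -> fresh
Step 1: SEND seq=7057 -> fresh
Step 2: DROP seq=0 -> fresh
Step 3: SEND seq=46 -> fresh
Step 5: SEND seq=7184 -> fresh
Step 6: SEND seq=7211 -> fresh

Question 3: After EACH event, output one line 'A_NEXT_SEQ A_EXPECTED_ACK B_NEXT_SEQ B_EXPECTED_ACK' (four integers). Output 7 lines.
0 7057 7057 0
0 7184 7184 0
46 7184 7184 0
93 7184 7184 0
93 7184 7184 0
93 7211 7211 0
93 7332 7332 0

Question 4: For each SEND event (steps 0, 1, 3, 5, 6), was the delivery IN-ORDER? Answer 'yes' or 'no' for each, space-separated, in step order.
Step 0: SEND seq=7000 -> in-order
Step 1: SEND seq=7057 -> in-order
Step 3: SEND seq=46 -> out-of-order
Step 5: SEND seq=7184 -> in-order
Step 6: SEND seq=7211 -> in-order

Answer: yes yes no yes yes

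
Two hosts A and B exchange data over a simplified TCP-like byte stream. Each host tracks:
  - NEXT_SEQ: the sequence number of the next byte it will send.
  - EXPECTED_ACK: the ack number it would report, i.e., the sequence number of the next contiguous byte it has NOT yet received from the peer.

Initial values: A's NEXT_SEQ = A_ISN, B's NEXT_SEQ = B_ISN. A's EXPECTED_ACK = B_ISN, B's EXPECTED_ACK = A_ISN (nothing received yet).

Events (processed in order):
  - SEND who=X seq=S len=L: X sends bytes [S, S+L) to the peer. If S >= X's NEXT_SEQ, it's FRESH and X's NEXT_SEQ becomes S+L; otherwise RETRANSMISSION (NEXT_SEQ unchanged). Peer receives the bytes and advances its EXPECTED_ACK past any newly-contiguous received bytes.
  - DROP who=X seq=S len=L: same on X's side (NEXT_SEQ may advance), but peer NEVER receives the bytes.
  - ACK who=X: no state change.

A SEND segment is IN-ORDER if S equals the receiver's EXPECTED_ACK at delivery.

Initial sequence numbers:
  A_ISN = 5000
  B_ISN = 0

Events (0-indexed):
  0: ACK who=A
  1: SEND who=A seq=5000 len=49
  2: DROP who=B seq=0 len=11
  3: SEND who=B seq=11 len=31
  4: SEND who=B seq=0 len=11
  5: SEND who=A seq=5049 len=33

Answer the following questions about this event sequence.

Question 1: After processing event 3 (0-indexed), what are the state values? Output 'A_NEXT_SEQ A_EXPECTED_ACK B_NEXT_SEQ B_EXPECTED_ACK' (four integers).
After event 0: A_seq=5000 A_ack=0 B_seq=0 B_ack=5000
After event 1: A_seq=5049 A_ack=0 B_seq=0 B_ack=5049
After event 2: A_seq=5049 A_ack=0 B_seq=11 B_ack=5049
After event 3: A_seq=5049 A_ack=0 B_seq=42 B_ack=5049

5049 0 42 5049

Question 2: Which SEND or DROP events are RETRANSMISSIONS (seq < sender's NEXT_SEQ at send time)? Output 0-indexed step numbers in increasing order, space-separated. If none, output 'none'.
Answer: 4

Derivation:
Step 1: SEND seq=5000 -> fresh
Step 2: DROP seq=0 -> fresh
Step 3: SEND seq=11 -> fresh
Step 4: SEND seq=0 -> retransmit
Step 5: SEND seq=5049 -> fresh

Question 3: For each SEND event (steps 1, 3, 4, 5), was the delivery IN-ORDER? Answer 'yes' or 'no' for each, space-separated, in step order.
Step 1: SEND seq=5000 -> in-order
Step 3: SEND seq=11 -> out-of-order
Step 4: SEND seq=0 -> in-order
Step 5: SEND seq=5049 -> in-order

Answer: yes no yes yes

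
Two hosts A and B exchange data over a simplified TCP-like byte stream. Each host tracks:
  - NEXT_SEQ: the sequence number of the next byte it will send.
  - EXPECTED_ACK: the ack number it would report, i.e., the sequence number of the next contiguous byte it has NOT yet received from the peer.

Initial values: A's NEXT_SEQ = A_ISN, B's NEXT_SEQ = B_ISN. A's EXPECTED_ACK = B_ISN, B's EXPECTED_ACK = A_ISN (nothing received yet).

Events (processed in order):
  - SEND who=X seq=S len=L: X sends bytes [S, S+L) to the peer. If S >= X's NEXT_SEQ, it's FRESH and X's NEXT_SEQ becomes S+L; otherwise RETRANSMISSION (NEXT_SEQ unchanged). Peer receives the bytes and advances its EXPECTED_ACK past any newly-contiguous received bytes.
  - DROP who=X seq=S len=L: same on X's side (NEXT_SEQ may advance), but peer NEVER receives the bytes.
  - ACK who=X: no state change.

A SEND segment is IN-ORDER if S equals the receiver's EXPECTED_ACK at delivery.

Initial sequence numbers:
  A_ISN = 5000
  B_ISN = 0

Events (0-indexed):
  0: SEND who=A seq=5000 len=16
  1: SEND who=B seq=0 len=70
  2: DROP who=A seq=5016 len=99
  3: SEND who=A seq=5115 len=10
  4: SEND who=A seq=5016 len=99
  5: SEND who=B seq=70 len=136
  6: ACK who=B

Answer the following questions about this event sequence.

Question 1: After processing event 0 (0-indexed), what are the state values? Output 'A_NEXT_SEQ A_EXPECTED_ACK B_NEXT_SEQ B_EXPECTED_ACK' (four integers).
After event 0: A_seq=5016 A_ack=0 B_seq=0 B_ack=5016

5016 0 0 5016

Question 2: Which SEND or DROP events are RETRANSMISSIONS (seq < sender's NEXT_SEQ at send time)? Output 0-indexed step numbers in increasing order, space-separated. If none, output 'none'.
Answer: 4

Derivation:
Step 0: SEND seq=5000 -> fresh
Step 1: SEND seq=0 -> fresh
Step 2: DROP seq=5016 -> fresh
Step 3: SEND seq=5115 -> fresh
Step 4: SEND seq=5016 -> retransmit
Step 5: SEND seq=70 -> fresh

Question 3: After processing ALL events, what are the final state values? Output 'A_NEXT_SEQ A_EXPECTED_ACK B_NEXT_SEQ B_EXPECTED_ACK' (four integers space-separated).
After event 0: A_seq=5016 A_ack=0 B_seq=0 B_ack=5016
After event 1: A_seq=5016 A_ack=70 B_seq=70 B_ack=5016
After event 2: A_seq=5115 A_ack=70 B_seq=70 B_ack=5016
After event 3: A_seq=5125 A_ack=70 B_seq=70 B_ack=5016
After event 4: A_seq=5125 A_ack=70 B_seq=70 B_ack=5125
After event 5: A_seq=5125 A_ack=206 B_seq=206 B_ack=5125
After event 6: A_seq=5125 A_ack=206 B_seq=206 B_ack=5125

Answer: 5125 206 206 5125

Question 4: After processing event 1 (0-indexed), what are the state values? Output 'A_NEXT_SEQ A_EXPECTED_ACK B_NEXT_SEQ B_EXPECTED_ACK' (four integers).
After event 0: A_seq=5016 A_ack=0 B_seq=0 B_ack=5016
After event 1: A_seq=5016 A_ack=70 B_seq=70 B_ack=5016

5016 70 70 5016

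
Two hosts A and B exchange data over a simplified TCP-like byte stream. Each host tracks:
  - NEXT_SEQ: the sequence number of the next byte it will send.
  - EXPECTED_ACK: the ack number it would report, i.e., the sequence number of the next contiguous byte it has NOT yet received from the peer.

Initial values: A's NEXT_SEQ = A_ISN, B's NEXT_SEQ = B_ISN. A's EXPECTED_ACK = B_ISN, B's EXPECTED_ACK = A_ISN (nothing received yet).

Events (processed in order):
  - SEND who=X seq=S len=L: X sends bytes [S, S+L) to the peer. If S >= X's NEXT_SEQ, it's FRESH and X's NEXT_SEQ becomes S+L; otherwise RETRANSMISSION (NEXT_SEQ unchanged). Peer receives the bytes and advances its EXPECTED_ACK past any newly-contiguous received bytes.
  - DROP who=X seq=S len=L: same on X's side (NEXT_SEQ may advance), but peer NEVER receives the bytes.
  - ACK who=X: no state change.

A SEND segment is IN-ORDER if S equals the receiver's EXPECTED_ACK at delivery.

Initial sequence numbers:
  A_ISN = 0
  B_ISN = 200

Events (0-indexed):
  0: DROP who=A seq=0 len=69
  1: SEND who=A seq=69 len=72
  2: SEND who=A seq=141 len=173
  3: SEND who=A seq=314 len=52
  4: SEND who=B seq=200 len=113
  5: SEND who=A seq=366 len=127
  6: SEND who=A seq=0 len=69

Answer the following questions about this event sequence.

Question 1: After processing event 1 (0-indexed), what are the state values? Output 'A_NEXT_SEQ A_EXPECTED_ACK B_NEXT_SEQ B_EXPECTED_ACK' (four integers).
After event 0: A_seq=69 A_ack=200 B_seq=200 B_ack=0
After event 1: A_seq=141 A_ack=200 B_seq=200 B_ack=0

141 200 200 0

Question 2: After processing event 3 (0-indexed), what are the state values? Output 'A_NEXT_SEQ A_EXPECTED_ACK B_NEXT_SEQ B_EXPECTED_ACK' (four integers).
After event 0: A_seq=69 A_ack=200 B_seq=200 B_ack=0
After event 1: A_seq=141 A_ack=200 B_seq=200 B_ack=0
After event 2: A_seq=314 A_ack=200 B_seq=200 B_ack=0
After event 3: A_seq=366 A_ack=200 B_seq=200 B_ack=0

366 200 200 0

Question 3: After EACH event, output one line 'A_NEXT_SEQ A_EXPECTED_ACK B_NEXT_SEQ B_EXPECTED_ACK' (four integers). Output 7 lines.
69 200 200 0
141 200 200 0
314 200 200 0
366 200 200 0
366 313 313 0
493 313 313 0
493 313 313 493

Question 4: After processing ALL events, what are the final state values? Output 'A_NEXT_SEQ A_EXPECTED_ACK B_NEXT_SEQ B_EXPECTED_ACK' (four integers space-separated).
Answer: 493 313 313 493

Derivation:
After event 0: A_seq=69 A_ack=200 B_seq=200 B_ack=0
After event 1: A_seq=141 A_ack=200 B_seq=200 B_ack=0
After event 2: A_seq=314 A_ack=200 B_seq=200 B_ack=0
After event 3: A_seq=366 A_ack=200 B_seq=200 B_ack=0
After event 4: A_seq=366 A_ack=313 B_seq=313 B_ack=0
After event 5: A_seq=493 A_ack=313 B_seq=313 B_ack=0
After event 6: A_seq=493 A_ack=313 B_seq=313 B_ack=493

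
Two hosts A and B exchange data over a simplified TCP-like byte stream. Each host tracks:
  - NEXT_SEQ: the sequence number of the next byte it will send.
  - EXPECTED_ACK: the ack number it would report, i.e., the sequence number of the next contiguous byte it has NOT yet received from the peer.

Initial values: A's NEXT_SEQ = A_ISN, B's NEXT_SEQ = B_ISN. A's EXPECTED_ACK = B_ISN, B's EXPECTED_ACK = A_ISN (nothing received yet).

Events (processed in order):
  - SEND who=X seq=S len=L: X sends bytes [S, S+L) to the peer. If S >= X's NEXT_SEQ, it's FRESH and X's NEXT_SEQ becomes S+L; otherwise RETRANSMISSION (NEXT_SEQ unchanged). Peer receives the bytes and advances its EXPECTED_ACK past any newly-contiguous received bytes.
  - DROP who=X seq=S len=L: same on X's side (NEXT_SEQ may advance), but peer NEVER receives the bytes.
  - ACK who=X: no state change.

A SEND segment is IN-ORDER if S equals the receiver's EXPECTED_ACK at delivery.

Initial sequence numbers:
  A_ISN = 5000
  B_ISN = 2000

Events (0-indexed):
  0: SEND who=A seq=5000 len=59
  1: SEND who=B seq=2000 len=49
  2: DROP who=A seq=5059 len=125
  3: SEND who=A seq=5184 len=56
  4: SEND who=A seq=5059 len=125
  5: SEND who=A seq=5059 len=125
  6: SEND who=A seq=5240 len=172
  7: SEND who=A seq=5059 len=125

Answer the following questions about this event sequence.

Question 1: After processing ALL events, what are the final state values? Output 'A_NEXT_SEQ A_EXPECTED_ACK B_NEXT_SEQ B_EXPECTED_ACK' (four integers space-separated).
After event 0: A_seq=5059 A_ack=2000 B_seq=2000 B_ack=5059
After event 1: A_seq=5059 A_ack=2049 B_seq=2049 B_ack=5059
After event 2: A_seq=5184 A_ack=2049 B_seq=2049 B_ack=5059
After event 3: A_seq=5240 A_ack=2049 B_seq=2049 B_ack=5059
After event 4: A_seq=5240 A_ack=2049 B_seq=2049 B_ack=5240
After event 5: A_seq=5240 A_ack=2049 B_seq=2049 B_ack=5240
After event 6: A_seq=5412 A_ack=2049 B_seq=2049 B_ack=5412
After event 7: A_seq=5412 A_ack=2049 B_seq=2049 B_ack=5412

Answer: 5412 2049 2049 5412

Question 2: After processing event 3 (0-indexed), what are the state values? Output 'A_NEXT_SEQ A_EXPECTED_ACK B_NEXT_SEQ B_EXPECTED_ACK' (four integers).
After event 0: A_seq=5059 A_ack=2000 B_seq=2000 B_ack=5059
After event 1: A_seq=5059 A_ack=2049 B_seq=2049 B_ack=5059
After event 2: A_seq=5184 A_ack=2049 B_seq=2049 B_ack=5059
After event 3: A_seq=5240 A_ack=2049 B_seq=2049 B_ack=5059

5240 2049 2049 5059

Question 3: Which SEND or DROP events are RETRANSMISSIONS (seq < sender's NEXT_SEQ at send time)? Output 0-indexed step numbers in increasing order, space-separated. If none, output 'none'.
Step 0: SEND seq=5000 -> fresh
Step 1: SEND seq=2000 -> fresh
Step 2: DROP seq=5059 -> fresh
Step 3: SEND seq=5184 -> fresh
Step 4: SEND seq=5059 -> retransmit
Step 5: SEND seq=5059 -> retransmit
Step 6: SEND seq=5240 -> fresh
Step 7: SEND seq=5059 -> retransmit

Answer: 4 5 7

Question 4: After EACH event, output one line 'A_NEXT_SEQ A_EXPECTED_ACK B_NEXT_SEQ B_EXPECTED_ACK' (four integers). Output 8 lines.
5059 2000 2000 5059
5059 2049 2049 5059
5184 2049 2049 5059
5240 2049 2049 5059
5240 2049 2049 5240
5240 2049 2049 5240
5412 2049 2049 5412
5412 2049 2049 5412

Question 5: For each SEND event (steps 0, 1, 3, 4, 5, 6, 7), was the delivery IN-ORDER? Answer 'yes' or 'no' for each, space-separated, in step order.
Step 0: SEND seq=5000 -> in-order
Step 1: SEND seq=2000 -> in-order
Step 3: SEND seq=5184 -> out-of-order
Step 4: SEND seq=5059 -> in-order
Step 5: SEND seq=5059 -> out-of-order
Step 6: SEND seq=5240 -> in-order
Step 7: SEND seq=5059 -> out-of-order

Answer: yes yes no yes no yes no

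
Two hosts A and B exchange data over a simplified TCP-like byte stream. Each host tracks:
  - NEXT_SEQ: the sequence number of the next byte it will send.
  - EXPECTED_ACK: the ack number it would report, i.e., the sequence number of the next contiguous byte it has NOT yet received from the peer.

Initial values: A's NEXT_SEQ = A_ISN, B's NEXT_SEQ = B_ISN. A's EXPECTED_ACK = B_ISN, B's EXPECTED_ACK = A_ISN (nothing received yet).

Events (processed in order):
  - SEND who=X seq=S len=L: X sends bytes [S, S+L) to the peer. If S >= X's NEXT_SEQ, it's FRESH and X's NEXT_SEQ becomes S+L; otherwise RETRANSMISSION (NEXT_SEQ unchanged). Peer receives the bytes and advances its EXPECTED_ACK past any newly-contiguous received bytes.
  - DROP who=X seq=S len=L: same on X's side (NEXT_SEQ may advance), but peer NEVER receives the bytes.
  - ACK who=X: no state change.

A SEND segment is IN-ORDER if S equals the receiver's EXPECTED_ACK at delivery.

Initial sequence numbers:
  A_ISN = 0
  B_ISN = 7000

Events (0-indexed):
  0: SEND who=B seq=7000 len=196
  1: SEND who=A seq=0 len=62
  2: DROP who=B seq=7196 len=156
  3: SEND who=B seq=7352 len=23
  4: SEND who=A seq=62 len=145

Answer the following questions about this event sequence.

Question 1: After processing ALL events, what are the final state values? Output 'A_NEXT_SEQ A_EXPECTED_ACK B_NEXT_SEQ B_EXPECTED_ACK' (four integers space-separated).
After event 0: A_seq=0 A_ack=7196 B_seq=7196 B_ack=0
After event 1: A_seq=62 A_ack=7196 B_seq=7196 B_ack=62
After event 2: A_seq=62 A_ack=7196 B_seq=7352 B_ack=62
After event 3: A_seq=62 A_ack=7196 B_seq=7375 B_ack=62
After event 4: A_seq=207 A_ack=7196 B_seq=7375 B_ack=207

Answer: 207 7196 7375 207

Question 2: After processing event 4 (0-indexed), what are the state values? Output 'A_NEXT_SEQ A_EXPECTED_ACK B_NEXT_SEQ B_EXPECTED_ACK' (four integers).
After event 0: A_seq=0 A_ack=7196 B_seq=7196 B_ack=0
After event 1: A_seq=62 A_ack=7196 B_seq=7196 B_ack=62
After event 2: A_seq=62 A_ack=7196 B_seq=7352 B_ack=62
After event 3: A_seq=62 A_ack=7196 B_seq=7375 B_ack=62
After event 4: A_seq=207 A_ack=7196 B_seq=7375 B_ack=207

207 7196 7375 207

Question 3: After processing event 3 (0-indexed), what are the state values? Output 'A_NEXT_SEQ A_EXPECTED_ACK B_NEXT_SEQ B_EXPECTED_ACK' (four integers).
After event 0: A_seq=0 A_ack=7196 B_seq=7196 B_ack=0
After event 1: A_seq=62 A_ack=7196 B_seq=7196 B_ack=62
After event 2: A_seq=62 A_ack=7196 B_seq=7352 B_ack=62
After event 3: A_seq=62 A_ack=7196 B_seq=7375 B_ack=62

62 7196 7375 62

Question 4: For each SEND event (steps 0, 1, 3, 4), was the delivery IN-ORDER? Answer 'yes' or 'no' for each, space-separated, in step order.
Step 0: SEND seq=7000 -> in-order
Step 1: SEND seq=0 -> in-order
Step 3: SEND seq=7352 -> out-of-order
Step 4: SEND seq=62 -> in-order

Answer: yes yes no yes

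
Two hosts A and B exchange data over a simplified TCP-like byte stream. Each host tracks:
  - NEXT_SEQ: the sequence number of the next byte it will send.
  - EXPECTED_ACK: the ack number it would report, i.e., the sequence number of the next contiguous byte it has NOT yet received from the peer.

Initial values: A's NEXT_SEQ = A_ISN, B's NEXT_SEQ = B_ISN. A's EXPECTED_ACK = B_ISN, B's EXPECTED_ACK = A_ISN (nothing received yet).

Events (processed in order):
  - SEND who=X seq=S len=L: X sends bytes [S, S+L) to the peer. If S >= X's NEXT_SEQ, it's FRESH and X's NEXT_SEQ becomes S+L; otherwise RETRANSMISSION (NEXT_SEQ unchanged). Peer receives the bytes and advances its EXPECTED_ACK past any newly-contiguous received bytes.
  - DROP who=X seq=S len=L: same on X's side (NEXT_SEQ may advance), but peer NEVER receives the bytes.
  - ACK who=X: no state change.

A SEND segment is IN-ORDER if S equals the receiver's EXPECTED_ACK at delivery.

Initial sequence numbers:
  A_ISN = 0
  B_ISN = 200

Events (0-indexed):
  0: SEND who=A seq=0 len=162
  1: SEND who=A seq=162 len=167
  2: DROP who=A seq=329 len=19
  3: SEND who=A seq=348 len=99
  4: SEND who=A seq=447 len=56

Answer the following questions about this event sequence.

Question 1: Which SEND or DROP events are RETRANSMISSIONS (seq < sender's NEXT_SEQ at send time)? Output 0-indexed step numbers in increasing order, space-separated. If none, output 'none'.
Answer: none

Derivation:
Step 0: SEND seq=0 -> fresh
Step 1: SEND seq=162 -> fresh
Step 2: DROP seq=329 -> fresh
Step 3: SEND seq=348 -> fresh
Step 4: SEND seq=447 -> fresh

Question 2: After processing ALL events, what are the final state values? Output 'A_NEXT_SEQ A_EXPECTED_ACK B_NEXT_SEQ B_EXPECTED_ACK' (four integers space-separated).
After event 0: A_seq=162 A_ack=200 B_seq=200 B_ack=162
After event 1: A_seq=329 A_ack=200 B_seq=200 B_ack=329
After event 2: A_seq=348 A_ack=200 B_seq=200 B_ack=329
After event 3: A_seq=447 A_ack=200 B_seq=200 B_ack=329
After event 4: A_seq=503 A_ack=200 B_seq=200 B_ack=329

Answer: 503 200 200 329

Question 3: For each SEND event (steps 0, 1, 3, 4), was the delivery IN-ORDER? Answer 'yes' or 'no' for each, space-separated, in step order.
Answer: yes yes no no

Derivation:
Step 0: SEND seq=0 -> in-order
Step 1: SEND seq=162 -> in-order
Step 3: SEND seq=348 -> out-of-order
Step 4: SEND seq=447 -> out-of-order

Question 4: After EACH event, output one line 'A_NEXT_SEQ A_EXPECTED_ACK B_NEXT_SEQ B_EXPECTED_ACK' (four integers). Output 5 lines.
162 200 200 162
329 200 200 329
348 200 200 329
447 200 200 329
503 200 200 329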